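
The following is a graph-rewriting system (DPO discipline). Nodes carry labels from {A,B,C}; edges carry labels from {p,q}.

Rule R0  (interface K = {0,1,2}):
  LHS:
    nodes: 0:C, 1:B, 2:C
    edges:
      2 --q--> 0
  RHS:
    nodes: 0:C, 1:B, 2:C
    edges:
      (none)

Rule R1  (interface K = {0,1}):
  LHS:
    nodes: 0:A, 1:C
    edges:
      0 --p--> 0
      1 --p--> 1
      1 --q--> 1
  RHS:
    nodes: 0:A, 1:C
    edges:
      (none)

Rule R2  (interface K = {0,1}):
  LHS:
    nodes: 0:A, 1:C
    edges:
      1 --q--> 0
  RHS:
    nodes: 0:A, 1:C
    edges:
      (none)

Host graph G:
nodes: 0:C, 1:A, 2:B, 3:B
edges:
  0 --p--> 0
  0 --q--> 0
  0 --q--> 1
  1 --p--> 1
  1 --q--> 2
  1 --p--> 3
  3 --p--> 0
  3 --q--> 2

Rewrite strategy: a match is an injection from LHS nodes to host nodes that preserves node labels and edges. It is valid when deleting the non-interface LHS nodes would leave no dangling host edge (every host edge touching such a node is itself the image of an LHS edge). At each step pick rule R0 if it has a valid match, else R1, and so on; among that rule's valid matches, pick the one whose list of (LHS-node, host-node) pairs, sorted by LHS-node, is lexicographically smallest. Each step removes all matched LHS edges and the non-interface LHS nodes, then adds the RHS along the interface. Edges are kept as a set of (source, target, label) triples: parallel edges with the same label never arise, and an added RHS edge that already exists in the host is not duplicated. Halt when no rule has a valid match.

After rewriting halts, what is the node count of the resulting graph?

start.  V:4 E:8  edges: 0-p->0 0-q->0 0-q->1 1-p->1 1-q->2 1-p->3 3-p->0 3-q->2
1. fire R1 via {0↦1, 1↦0}  →  V:4 E:5  edges: 0-q->1 1-q->2 1-p->3 3-p->0 3-q->2
2. fire R2 via {0↦1, 1↦0}  →  V:4 E:4  edges: 1-q->2 1-p->3 3-p->0 3-q->2
halt: no rule applies after step 2
NF nodes: {0:C, 1:A, 2:B, 3:B}

Answer: 4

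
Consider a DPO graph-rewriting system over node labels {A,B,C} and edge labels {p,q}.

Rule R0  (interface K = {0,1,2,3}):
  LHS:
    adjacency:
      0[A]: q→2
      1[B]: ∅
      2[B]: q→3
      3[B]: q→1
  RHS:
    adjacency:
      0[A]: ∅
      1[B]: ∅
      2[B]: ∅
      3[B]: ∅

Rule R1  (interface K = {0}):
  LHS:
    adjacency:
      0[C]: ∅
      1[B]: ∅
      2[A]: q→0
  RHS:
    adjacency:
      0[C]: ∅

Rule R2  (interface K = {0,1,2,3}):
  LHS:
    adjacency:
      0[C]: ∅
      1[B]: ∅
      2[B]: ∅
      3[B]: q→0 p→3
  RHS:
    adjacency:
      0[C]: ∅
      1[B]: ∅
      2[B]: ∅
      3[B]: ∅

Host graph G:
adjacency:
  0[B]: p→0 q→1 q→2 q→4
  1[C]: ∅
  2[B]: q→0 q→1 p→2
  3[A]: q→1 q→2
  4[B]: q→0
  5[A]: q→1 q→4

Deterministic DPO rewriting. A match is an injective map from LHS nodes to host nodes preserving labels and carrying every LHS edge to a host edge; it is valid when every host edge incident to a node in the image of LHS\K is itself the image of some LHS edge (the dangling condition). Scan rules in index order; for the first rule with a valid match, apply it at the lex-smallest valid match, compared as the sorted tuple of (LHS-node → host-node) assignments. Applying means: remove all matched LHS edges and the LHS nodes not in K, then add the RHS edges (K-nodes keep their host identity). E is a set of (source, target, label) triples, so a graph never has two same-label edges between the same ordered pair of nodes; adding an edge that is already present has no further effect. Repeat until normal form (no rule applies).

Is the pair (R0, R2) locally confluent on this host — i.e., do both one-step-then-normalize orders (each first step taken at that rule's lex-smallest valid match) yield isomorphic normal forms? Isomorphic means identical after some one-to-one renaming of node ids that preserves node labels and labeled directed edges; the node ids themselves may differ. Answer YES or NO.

branch R0-first: apply at {0↦3, 1↦4, 2↦2, 3↦0} → |E|=9, then 2 more step(s) → NF |V|=4 |E|=5 V={0:B, 1:C, 2:B, 5:A} E=0-p->0 0-q->1 2-q->1 2-p->2 5-q->1
branch R2-first: apply at {0↦1, 1↦0, 2↦4, 3↦2} → |E|=10, then 4 more step(s) → NF |V|=2 |E|=2 V={0:B, 1:C} E=0-p->0 0-q->1
graphs not isomorphic

Answer: NO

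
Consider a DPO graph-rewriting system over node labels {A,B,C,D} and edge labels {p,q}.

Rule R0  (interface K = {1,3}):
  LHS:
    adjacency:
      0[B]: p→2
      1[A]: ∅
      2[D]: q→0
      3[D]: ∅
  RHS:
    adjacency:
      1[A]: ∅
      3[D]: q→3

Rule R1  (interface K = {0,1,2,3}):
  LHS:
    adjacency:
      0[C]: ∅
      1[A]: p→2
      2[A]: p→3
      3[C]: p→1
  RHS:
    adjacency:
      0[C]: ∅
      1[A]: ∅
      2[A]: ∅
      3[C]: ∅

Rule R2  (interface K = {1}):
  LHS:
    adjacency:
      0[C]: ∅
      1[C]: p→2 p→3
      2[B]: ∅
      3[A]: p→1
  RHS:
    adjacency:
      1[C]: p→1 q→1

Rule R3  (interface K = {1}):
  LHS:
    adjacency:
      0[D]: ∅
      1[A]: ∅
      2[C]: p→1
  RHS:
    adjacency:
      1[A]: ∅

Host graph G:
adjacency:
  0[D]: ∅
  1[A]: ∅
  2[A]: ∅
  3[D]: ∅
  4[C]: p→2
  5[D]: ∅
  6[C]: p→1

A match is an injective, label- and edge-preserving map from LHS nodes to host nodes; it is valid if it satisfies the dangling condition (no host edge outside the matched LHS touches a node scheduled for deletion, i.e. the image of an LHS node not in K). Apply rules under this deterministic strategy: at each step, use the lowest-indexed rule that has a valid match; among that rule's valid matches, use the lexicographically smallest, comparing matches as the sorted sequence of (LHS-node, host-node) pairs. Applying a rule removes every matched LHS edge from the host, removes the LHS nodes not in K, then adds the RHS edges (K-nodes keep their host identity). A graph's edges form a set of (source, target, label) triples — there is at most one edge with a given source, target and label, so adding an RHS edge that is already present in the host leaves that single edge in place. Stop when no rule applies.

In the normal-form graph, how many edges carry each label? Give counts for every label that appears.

Answer: (no edges)

Rewrite trace:
initial: |V|=7 |E|=2  E = 4-p->2 6-p->1
step 1: apply R3 at {0↦0, 1↦1, 2↦6}  → |V|=5 |E|=1  E = 4-p->2
step 2: apply R3 at {0↦3, 1↦2, 2↦4}  → |V|=3 |E|=0  E = ∅
halt: no rule applies after step 2
NF edges: []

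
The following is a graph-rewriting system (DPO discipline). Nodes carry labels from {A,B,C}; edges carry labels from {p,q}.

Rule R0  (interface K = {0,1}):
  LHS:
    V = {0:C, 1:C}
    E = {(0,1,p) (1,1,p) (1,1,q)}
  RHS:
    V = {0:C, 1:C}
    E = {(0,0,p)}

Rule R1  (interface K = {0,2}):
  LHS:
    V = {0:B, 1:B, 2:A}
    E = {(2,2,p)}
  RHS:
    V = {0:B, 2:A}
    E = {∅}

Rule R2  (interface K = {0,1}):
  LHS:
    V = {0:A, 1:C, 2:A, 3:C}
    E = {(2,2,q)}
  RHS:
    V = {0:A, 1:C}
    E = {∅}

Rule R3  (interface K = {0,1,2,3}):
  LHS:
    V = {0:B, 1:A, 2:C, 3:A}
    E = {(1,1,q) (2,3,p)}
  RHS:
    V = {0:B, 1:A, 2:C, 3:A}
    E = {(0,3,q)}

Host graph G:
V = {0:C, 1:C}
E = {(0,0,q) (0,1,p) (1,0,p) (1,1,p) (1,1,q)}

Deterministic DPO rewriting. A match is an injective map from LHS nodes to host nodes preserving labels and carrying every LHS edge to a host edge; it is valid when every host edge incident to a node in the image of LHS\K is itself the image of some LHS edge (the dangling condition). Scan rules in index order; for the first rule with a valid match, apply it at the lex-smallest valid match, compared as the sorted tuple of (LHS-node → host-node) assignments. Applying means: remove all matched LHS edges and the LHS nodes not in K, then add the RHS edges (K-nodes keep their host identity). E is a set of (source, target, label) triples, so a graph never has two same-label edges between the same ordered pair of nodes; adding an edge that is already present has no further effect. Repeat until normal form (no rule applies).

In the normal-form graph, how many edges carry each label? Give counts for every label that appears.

initial: |V|=2 |E|=5  E = 0-q->0 0-p->1 1-p->0 1-p->1 1-q->1
step 1: apply R0 at {0↦0, 1↦1}  → |V|=2 |E|=3  E = 0-p->0 0-q->0 1-p->0
step 2: apply R0 at {0↦1, 1↦0}  → |V|=2 |E|=1  E = 1-p->1
final graph: no rule applies after step 2
NF edges: [(1, 1, 'p')]

Answer: p:1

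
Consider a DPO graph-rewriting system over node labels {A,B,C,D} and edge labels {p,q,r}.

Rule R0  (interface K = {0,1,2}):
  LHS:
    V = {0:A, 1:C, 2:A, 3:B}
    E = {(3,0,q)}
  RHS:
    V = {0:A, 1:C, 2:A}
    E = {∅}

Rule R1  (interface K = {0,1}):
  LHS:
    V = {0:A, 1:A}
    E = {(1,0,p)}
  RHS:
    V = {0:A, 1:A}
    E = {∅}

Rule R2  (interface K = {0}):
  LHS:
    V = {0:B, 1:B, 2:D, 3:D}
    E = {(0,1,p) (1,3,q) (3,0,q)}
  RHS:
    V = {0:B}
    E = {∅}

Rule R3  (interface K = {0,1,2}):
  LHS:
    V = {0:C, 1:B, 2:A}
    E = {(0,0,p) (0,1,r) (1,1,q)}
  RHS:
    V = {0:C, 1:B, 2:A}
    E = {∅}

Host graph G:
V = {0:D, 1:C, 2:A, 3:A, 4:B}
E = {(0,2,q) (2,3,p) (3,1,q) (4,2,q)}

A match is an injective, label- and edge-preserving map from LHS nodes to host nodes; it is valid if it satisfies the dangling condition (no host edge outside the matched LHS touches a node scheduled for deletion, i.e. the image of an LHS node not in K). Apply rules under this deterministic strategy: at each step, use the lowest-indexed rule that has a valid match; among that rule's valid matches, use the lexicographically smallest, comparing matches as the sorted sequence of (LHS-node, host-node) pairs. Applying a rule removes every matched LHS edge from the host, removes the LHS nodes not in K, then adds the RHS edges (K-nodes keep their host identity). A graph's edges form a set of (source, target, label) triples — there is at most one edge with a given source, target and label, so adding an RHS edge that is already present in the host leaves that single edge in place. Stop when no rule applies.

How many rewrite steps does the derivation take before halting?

[0] host  ⇒  5 nodes, 4 edges  {0-q->2 2-p->3 3-q->1 4-q->2}
[1] R0 @ {0↦2, 1↦1, 2↦3, 3↦4}  ⇒  4 nodes, 3 edges  {0-q->2 2-p->3 3-q->1}
[2] R1 @ {0↦3, 1↦2}  ⇒  4 nodes, 2 edges  {0-q->2 3-q->1}
halt: no rule applies after step 2

Answer: 2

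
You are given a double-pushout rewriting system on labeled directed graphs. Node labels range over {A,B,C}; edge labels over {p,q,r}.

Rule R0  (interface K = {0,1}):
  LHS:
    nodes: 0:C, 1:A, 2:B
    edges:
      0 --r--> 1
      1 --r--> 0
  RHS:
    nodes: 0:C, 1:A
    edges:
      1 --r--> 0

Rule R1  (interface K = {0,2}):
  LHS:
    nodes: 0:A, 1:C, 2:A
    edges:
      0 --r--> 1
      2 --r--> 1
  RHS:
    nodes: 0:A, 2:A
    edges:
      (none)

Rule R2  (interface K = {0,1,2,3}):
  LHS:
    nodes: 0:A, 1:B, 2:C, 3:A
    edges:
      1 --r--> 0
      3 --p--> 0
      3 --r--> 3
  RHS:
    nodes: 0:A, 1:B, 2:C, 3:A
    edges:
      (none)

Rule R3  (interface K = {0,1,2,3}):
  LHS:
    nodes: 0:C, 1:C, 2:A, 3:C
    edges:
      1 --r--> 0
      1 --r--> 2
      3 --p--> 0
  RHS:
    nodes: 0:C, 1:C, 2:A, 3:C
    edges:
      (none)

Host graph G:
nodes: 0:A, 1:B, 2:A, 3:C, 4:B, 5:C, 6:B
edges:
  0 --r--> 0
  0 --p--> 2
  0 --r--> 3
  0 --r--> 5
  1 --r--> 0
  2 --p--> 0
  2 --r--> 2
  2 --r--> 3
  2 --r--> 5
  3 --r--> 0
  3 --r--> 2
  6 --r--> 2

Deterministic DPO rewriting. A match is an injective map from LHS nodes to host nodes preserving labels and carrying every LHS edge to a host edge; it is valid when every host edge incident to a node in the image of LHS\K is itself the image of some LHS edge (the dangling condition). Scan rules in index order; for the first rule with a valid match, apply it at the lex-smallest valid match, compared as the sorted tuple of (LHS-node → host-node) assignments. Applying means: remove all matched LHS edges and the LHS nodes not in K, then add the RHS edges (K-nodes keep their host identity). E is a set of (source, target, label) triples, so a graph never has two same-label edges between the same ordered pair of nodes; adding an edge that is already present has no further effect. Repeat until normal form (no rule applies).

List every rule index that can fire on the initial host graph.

Answer: [R0,R1,R2]

Derivation:
R0: 2 valid matches — {0↦3, 1↦0, 2↦4}, {0↦3, 1↦2, 2↦4}
R1: 2 valid matches — {0↦0, 1↦5, 2↦2}, {0↦2, 1↦5, 2↦0}
R2: 4 valid matches — {0↦0, 1↦1, 2↦3, 3↦2}, {0↦0, 1↦1, 2↦5, 3↦2}, {0↦2, 1↦6, 2↦3, 3↦0} (+1 more)
R3: no valid match — LHS pattern not found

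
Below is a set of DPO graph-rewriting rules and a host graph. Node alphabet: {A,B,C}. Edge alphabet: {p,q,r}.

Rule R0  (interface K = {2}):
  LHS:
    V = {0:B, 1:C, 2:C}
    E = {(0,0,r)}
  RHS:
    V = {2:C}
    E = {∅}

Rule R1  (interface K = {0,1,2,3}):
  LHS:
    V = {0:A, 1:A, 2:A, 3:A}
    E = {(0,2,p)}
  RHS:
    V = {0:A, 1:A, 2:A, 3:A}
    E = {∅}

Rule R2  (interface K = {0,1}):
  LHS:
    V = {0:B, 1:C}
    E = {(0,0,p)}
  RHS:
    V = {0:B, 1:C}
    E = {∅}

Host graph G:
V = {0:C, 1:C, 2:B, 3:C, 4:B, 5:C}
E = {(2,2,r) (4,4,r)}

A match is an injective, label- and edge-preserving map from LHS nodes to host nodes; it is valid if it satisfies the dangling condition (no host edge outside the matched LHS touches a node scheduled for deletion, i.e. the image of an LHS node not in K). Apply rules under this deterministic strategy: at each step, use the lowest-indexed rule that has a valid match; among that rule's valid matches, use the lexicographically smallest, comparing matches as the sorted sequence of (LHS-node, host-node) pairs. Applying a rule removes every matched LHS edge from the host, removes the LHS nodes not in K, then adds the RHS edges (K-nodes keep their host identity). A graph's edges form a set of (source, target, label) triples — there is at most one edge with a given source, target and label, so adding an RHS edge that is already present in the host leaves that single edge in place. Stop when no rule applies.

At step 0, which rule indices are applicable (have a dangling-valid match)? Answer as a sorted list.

Answer: [R0]

Rewrite trace:
R0: 24 valid matches — {0↦2, 1↦0, 2↦1}, {0↦2, 1↦0, 2↦3}, {0↦2, 1↦0, 2↦5} (+21 more)
R1: no valid match — LHS pattern not found
R2: no valid match — LHS pattern not found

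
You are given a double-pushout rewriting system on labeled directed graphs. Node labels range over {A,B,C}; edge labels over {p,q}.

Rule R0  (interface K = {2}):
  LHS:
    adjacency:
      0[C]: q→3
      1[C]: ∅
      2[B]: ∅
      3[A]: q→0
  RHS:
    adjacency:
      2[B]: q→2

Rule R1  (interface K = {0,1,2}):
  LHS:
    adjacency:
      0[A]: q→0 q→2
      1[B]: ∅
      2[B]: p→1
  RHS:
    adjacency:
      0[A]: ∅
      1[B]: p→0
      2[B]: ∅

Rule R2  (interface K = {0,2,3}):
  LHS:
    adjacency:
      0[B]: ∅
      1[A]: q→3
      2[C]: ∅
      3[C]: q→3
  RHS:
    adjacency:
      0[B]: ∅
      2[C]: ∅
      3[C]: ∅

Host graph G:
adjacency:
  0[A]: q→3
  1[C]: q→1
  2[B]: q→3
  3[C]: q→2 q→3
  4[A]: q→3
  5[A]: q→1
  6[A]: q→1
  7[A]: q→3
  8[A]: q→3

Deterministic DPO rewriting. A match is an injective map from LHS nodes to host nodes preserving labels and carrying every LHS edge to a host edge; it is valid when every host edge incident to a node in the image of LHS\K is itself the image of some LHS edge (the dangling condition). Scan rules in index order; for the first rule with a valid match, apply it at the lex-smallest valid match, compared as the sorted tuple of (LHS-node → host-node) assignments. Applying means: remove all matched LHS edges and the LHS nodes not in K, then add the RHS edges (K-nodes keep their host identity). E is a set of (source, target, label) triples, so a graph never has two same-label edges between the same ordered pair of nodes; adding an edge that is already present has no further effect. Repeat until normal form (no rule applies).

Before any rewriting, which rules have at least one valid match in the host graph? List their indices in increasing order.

Answer: [R2]

Derivation:
R0: no valid match — LHS pattern not found
R1: no valid match — LHS pattern not found
R2: 6 valid matches — {0↦2, 1↦0, 2↦1, 3↦3}, {0↦2, 1↦4, 2↦1, 3↦3}, {0↦2, 1↦5, 2↦3, 3↦1} (+3 more)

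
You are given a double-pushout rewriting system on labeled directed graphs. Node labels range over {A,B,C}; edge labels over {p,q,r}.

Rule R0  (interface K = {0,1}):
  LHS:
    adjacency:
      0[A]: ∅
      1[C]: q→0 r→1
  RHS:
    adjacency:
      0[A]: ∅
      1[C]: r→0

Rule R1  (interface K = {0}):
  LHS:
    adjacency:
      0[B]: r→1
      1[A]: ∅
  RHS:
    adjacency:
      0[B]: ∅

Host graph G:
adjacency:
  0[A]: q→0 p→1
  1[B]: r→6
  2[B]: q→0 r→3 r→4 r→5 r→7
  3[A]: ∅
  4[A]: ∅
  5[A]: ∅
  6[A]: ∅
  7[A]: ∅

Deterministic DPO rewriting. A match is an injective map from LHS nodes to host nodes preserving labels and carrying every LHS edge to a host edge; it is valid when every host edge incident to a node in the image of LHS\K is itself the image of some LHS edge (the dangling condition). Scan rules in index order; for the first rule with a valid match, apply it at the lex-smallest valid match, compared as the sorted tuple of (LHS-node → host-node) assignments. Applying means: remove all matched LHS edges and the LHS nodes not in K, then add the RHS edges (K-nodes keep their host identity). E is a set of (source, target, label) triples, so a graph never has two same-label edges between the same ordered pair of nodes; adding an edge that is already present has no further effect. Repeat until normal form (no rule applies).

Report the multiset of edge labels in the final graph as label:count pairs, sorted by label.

[0] host  ⇒  8 nodes, 8 edges  {0-q->0 0-p->1 1-r->6 2-q->0 2-r->3 2-r->4 2-r->5 2-r->7}
[1] R1 @ {0↦1, 1↦6}  ⇒  7 nodes, 7 edges  {0-q->0 0-p->1 2-q->0 2-r->3 2-r->4 2-r->5 2-r->7}
[2] R1 @ {0↦2, 1↦3}  ⇒  6 nodes, 6 edges  {0-q->0 0-p->1 2-q->0 2-r->4 2-r->5 2-r->7}
[3] R1 @ {0↦2, 1↦4}  ⇒  5 nodes, 5 edges  {0-q->0 0-p->1 2-q->0 2-r->5 2-r->7}
[4] R1 @ {0↦2, 1↦5}  ⇒  4 nodes, 4 edges  {0-q->0 0-p->1 2-q->0 2-r->7}
[5] R1 @ {0↦2, 1↦7}  ⇒  3 nodes, 3 edges  {0-q->0 0-p->1 2-q->0}
final graph: no rule applies after step 5
NF edges: [(0, 0, 'q'), (0, 1, 'p'), (2, 0, 'q')]

Answer: p:1 q:2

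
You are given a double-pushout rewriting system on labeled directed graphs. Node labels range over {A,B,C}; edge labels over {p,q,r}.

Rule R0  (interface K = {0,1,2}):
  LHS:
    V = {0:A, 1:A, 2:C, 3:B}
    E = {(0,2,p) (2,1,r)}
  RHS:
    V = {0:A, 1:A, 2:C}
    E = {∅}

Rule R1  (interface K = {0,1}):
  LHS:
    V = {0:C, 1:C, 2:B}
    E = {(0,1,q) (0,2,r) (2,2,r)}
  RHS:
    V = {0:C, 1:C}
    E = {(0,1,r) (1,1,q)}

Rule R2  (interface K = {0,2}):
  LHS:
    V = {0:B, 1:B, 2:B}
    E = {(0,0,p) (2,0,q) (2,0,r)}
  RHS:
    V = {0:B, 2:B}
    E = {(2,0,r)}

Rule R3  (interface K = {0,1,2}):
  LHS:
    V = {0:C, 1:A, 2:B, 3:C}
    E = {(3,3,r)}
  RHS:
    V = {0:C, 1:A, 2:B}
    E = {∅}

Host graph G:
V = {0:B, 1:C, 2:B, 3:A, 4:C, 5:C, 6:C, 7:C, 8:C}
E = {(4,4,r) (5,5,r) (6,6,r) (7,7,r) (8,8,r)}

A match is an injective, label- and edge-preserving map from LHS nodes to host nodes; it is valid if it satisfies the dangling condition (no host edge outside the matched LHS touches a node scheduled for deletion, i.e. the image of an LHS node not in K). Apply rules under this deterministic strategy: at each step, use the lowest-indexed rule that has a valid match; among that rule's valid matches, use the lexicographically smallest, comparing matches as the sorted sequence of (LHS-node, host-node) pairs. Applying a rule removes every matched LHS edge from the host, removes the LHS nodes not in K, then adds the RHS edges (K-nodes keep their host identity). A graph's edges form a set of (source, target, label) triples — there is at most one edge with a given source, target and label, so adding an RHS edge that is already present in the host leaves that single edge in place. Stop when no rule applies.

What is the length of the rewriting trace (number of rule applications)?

Answer: 5

Rewrite trace:
start.  V:9 E:5  edges: 4-r->4 5-r->5 6-r->6 7-r->7 8-r->8
1. fire R3 via {0↦1, 1↦3, 2↦0, 3↦4}  →  V:8 E:4  edges: 5-r->5 6-r->6 7-r->7 8-r->8
2. fire R3 via {0↦1, 1↦3, 2↦0, 3↦5}  →  V:7 E:3  edges: 6-r->6 7-r->7 8-r->8
3. fire R3 via {0↦1, 1↦3, 2↦0, 3↦6}  →  V:6 E:2  edges: 7-r->7 8-r->8
4. fire R3 via {0↦1, 1↦3, 2↦0, 3↦7}  →  V:5 E:1  edges: 8-r->8
5. fire R3 via {0↦1, 1↦3, 2↦0, 3↦8}  →  V:4 E:0  edges: ∅
halt: no rule applies after step 5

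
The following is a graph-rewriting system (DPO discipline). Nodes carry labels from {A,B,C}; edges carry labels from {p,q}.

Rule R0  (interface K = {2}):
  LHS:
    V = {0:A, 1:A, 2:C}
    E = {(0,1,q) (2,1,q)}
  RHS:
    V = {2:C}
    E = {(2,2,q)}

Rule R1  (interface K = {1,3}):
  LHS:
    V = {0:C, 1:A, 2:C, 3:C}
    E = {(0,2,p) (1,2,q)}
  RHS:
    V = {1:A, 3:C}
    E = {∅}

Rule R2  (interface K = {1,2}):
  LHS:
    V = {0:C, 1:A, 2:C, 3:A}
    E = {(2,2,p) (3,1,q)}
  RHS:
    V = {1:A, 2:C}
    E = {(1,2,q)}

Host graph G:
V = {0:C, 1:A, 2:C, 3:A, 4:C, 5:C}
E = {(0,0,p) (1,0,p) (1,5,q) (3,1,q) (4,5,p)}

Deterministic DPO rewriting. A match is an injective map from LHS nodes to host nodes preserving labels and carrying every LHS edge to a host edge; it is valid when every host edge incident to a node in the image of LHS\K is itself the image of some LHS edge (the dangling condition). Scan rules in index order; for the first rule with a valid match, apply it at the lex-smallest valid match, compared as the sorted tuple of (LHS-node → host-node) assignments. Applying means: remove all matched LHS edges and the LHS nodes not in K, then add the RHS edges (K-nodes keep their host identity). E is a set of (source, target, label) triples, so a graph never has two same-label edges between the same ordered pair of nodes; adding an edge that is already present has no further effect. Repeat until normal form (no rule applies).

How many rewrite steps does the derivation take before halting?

start.  V:6 E:5  edges: 0-p->0 1-p->0 1-q->5 3-q->1 4-p->5
1. fire R1 via {0↦4, 1↦1, 2↦5, 3↦0}  →  V:4 E:3  edges: 0-p->0 1-p->0 3-q->1
2. fire R2 via {0↦2, 1↦1, 2↦0, 3↦3}  →  V:2 E:2  edges: 1-p->0 1-q->0
halt: no rule applies after step 2

Answer: 2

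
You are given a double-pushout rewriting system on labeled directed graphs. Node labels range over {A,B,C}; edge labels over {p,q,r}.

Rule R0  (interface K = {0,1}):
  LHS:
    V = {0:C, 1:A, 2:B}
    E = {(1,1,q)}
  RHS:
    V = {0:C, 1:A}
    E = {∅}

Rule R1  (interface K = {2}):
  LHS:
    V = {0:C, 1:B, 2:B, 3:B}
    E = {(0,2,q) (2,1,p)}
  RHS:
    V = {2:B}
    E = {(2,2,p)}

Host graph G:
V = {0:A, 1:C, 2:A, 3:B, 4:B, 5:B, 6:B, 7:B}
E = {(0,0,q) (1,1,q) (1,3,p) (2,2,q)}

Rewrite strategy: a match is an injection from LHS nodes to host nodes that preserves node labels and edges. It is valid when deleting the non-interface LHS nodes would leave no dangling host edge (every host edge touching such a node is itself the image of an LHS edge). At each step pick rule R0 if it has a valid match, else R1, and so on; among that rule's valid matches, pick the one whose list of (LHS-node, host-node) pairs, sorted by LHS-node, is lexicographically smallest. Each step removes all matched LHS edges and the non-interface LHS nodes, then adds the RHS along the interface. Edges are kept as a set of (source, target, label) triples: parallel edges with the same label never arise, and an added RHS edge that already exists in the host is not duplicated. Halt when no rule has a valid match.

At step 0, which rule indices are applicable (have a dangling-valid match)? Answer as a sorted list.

R0: 8 valid matches — {0↦1, 1↦0, 2↦4}, {0↦1, 1↦0, 2↦5}, {0↦1, 1↦0, 2↦6} (+5 more)
R1: no valid match — LHS pattern not found

Answer: [R0]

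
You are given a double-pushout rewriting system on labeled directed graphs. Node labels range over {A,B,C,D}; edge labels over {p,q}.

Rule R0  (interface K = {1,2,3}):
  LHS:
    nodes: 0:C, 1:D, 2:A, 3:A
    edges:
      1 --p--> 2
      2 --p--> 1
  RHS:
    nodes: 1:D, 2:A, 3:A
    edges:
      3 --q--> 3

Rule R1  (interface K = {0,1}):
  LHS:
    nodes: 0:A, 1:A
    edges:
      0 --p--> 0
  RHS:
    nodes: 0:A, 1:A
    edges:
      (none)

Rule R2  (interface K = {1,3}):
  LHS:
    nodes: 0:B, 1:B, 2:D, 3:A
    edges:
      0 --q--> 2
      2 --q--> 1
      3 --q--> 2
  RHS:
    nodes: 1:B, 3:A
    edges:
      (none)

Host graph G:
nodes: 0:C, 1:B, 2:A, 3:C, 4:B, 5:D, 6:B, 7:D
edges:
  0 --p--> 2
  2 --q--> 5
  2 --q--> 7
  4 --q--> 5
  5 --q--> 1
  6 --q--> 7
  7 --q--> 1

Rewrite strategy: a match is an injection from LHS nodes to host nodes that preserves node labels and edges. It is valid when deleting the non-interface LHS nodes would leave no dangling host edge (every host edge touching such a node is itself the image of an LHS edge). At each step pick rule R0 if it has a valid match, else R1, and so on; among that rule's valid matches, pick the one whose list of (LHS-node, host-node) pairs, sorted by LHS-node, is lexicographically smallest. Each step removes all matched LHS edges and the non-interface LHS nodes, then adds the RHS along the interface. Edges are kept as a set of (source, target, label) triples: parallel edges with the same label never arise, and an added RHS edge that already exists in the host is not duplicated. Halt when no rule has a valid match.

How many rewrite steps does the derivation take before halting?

start.  V:8 E:7  edges: 0-p->2 2-q->5 2-q->7 4-q->5 5-q->1 6-q->7 7-q->1
1. fire R2 via {0↦4, 1↦1, 2↦5, 3↦2}  →  V:6 E:4  edges: 0-p->2 2-q->7 6-q->7 7-q->1
2. fire R2 via {0↦6, 1↦1, 2↦7, 3↦2}  →  V:4 E:1  edges: 0-p->2
normal form: no rule applies after step 2

Answer: 2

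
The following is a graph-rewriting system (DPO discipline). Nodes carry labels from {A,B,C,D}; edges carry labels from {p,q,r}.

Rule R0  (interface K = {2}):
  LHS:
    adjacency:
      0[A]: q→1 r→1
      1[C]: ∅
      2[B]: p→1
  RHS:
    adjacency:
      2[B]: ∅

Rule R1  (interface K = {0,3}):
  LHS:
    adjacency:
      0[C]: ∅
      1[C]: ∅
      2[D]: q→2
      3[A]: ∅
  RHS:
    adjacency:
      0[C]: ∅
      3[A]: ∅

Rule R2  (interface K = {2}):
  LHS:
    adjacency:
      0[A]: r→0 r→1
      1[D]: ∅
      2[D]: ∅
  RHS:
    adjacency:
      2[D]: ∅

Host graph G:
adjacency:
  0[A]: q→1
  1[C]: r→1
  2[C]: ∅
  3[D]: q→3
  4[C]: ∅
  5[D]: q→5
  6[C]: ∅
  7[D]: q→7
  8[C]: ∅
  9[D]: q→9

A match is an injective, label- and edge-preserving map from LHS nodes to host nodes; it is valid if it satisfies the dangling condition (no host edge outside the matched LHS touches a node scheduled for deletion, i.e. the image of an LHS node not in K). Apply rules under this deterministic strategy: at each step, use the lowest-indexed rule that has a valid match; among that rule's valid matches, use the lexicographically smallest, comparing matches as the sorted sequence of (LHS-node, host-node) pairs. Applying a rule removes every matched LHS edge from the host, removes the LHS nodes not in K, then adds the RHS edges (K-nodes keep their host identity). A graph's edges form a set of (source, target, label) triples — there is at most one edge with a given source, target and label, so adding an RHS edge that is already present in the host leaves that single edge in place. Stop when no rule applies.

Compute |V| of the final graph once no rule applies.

Answer: 2

Derivation:
[0] host  ⇒  10 nodes, 6 edges  {0-q->1 1-r->1 3-q->3 5-q->5 7-q->7 9-q->9}
[1] R1 @ {0↦1, 1↦2, 2↦3, 3↦0}  ⇒  8 nodes, 5 edges  {0-q->1 1-r->1 5-q->5 7-q->7 9-q->9}
[2] R1 @ {0↦1, 1↦4, 2↦5, 3↦0}  ⇒  6 nodes, 4 edges  {0-q->1 1-r->1 7-q->7 9-q->9}
[3] R1 @ {0↦1, 1↦6, 2↦7, 3↦0}  ⇒  4 nodes, 3 edges  {0-q->1 1-r->1 9-q->9}
[4] R1 @ {0↦1, 1↦8, 2↦9, 3↦0}  ⇒  2 nodes, 2 edges  {0-q->1 1-r->1}
final graph: no rule applies after step 4
NF nodes: {0:A, 1:C}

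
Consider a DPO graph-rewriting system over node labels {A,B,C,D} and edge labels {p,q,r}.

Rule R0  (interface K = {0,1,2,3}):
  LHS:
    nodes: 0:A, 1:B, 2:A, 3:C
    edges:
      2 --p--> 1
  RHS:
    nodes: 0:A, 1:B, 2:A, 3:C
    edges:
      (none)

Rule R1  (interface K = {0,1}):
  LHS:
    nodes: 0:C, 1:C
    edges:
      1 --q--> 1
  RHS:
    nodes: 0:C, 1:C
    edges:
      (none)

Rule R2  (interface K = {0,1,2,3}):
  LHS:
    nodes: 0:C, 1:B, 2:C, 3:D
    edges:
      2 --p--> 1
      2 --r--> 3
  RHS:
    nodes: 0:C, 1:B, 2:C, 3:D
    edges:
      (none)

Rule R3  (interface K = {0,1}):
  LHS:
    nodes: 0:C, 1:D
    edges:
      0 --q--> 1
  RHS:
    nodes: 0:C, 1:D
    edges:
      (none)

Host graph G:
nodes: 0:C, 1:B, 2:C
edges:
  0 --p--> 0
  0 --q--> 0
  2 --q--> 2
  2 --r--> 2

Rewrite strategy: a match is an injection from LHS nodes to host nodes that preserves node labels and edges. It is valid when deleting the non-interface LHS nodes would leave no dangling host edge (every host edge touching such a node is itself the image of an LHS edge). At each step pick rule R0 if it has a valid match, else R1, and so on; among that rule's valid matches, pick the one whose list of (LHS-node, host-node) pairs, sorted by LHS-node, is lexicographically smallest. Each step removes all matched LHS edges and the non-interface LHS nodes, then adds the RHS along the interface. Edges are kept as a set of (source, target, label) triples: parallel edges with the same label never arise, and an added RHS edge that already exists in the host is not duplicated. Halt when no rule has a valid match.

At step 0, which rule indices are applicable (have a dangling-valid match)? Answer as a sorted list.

R0: no valid match — LHS pattern not found
R1: 2 valid matches — {0↦0, 1↦2}, {0↦2, 1↦0}
R2: no valid match — LHS pattern not found
R3: no valid match — LHS pattern not found

Answer: [R1]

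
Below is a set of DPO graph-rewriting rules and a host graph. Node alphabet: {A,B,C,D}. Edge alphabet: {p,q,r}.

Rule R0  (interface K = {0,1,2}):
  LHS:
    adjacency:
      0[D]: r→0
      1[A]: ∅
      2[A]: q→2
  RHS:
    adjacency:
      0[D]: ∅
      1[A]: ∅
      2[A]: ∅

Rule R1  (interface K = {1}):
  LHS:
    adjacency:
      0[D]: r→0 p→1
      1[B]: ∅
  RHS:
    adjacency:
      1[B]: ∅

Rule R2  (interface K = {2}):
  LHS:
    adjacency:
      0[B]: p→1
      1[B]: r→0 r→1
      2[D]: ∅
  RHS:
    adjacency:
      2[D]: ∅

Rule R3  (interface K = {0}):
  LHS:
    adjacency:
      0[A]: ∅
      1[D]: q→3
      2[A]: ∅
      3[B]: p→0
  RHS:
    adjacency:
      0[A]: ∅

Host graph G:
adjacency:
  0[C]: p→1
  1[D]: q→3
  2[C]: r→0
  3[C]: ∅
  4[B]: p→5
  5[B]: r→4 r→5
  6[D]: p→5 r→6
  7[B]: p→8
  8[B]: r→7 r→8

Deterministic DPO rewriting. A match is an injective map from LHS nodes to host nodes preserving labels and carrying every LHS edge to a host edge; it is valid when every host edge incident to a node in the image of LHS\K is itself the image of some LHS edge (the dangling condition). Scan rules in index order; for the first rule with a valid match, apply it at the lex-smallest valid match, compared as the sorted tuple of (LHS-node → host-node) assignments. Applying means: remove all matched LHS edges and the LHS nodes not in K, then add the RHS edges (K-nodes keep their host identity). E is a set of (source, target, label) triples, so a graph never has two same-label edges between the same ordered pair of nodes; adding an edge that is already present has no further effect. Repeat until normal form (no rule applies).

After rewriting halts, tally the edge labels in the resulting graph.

Answer: p:1 q:1 r:1

Steps:
start.  V:9 E:11  edges: 0-p->1 1-q->3 2-r->0 4-p->5 5-r->4 5-r->5 6-p->5 6-r->6 7-p->8 8-r->7 8-r->8
1. fire R1 via {0↦6, 1↦5}  →  V:8 E:9  edges: 0-p->1 1-q->3 2-r->0 4-p->5 5-r->4 5-r->5 7-p->8 8-r->7 8-r->8
2. fire R2 via {0↦4, 1↦5, 2↦1}  →  V:6 E:6  edges: 0-p->1 1-q->3 2-r->0 7-p->8 8-r->7 8-r->8
3. fire R2 via {0↦7, 1↦8, 2↦1}  →  V:4 E:3  edges: 0-p->1 1-q->3 2-r->0
normal form: no rule applies after step 3
NF edges: [(0, 1, 'p'), (1, 3, 'q'), (2, 0, 'r')]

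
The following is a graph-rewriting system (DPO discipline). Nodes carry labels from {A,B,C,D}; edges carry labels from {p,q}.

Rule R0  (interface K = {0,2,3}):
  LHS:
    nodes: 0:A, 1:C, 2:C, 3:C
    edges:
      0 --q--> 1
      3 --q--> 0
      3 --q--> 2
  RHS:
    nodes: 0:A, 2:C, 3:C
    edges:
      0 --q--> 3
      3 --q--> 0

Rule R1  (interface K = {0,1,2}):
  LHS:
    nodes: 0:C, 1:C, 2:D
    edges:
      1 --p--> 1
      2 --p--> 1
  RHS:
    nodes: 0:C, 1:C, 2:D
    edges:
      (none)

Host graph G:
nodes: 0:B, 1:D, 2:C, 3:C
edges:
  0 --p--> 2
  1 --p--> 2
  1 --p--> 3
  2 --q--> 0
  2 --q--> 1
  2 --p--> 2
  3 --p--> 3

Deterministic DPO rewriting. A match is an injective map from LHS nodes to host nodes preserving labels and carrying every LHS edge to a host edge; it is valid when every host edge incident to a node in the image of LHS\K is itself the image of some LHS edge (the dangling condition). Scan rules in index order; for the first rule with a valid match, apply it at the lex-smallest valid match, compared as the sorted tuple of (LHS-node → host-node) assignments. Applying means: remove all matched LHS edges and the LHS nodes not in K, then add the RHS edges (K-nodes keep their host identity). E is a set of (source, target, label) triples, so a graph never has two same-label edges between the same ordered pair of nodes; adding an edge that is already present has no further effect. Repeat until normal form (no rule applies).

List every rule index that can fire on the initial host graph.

R0: no valid match — LHS pattern not found
R1: 2 valid matches — {0↦2, 1↦3, 2↦1}, {0↦3, 1↦2, 2↦1}

Answer: [R1]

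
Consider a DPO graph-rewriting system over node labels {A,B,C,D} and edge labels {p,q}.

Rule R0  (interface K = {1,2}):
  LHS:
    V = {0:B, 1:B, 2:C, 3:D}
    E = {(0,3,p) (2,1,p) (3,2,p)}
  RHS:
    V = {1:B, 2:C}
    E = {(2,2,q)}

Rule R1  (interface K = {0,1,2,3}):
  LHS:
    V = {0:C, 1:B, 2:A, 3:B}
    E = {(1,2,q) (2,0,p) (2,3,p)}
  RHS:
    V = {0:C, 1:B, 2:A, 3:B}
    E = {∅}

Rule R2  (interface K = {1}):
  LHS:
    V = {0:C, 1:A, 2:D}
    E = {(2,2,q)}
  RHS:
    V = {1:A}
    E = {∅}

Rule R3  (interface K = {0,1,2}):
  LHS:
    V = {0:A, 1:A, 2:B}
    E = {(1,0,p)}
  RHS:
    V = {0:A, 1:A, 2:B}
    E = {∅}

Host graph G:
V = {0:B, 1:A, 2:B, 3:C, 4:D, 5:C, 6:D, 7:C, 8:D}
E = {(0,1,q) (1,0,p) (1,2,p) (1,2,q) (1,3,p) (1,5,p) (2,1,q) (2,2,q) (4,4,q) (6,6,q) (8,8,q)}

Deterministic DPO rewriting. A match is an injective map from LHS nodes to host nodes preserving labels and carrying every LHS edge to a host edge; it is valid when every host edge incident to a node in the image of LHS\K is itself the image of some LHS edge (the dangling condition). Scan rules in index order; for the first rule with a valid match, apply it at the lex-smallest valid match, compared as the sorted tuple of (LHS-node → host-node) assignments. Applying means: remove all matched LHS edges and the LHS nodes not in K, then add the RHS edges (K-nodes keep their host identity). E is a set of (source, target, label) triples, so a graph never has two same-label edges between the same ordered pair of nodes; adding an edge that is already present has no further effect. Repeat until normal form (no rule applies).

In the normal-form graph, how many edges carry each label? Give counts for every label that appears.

Answer: q:2

Rewrite trace:
start.  V:9 E:11  edges: 0-q->1 1-p->0 1-p->2 1-q->2 1-p->3 1-p->5 2-q->1 2-q->2 4-q->4 6-q->6 8-q->8
1. fire R1 via {0↦3, 1↦0, 2↦1, 3↦2}  →  V:9 E:8  edges: 1-p->0 1-q->2 1-p->5 2-q->1 2-q->2 4-q->4 6-q->6 8-q->8
2. fire R1 via {0↦5, 1↦2, 2↦1, 3↦0}  →  V:9 E:5  edges: 1-q->2 2-q->2 4-q->4 6-q->6 8-q->8
3. fire R2 via {0↦3, 1↦1, 2↦4}  →  V:7 E:4  edges: 1-q->2 2-q->2 6-q->6 8-q->8
4. fire R2 via {0↦5, 1↦1, 2↦6}  →  V:5 E:3  edges: 1-q->2 2-q->2 8-q->8
5. fire R2 via {0↦7, 1↦1, 2↦8}  →  V:3 E:2  edges: 1-q->2 2-q->2
normal form: no rule applies after step 5
NF edges: [(1, 2, 'q'), (2, 2, 'q')]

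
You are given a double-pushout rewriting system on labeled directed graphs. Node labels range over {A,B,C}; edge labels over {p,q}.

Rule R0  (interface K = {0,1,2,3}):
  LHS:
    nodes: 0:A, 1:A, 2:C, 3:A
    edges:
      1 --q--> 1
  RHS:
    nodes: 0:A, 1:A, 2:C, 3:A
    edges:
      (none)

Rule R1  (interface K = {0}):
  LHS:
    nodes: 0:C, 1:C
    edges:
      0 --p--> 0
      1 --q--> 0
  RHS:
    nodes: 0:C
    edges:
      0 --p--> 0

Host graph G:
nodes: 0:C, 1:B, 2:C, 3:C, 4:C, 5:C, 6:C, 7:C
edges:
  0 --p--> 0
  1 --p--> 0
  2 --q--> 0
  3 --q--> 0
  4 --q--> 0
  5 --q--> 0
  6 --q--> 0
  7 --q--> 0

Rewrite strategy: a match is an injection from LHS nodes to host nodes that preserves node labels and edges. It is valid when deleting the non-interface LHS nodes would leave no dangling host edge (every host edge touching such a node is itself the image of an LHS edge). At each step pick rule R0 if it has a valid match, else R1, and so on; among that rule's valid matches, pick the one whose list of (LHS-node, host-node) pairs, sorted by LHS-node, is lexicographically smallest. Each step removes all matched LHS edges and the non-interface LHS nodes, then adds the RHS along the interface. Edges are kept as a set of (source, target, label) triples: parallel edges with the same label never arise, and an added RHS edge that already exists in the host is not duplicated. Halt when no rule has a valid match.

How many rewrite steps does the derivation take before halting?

Answer: 6

Derivation:
start.  V:8 E:8  edges: 0-p->0 1-p->0 2-q->0 3-q->0 4-q->0 5-q->0 6-q->0 7-q->0
1. fire R1 via {0↦0, 1↦2}  →  V:7 E:7  edges: 0-p->0 1-p->0 3-q->0 4-q->0 5-q->0 6-q->0 7-q->0
2. fire R1 via {0↦0, 1↦3}  →  V:6 E:6  edges: 0-p->0 1-p->0 4-q->0 5-q->0 6-q->0 7-q->0
3. fire R1 via {0↦0, 1↦4}  →  V:5 E:5  edges: 0-p->0 1-p->0 5-q->0 6-q->0 7-q->0
4. fire R1 via {0↦0, 1↦5}  →  V:4 E:4  edges: 0-p->0 1-p->0 6-q->0 7-q->0
5. fire R1 via {0↦0, 1↦6}  →  V:3 E:3  edges: 0-p->0 1-p->0 7-q->0
6. fire R1 via {0↦0, 1↦7}  →  V:2 E:2  edges: 0-p->0 1-p->0
normal form: no rule applies after step 6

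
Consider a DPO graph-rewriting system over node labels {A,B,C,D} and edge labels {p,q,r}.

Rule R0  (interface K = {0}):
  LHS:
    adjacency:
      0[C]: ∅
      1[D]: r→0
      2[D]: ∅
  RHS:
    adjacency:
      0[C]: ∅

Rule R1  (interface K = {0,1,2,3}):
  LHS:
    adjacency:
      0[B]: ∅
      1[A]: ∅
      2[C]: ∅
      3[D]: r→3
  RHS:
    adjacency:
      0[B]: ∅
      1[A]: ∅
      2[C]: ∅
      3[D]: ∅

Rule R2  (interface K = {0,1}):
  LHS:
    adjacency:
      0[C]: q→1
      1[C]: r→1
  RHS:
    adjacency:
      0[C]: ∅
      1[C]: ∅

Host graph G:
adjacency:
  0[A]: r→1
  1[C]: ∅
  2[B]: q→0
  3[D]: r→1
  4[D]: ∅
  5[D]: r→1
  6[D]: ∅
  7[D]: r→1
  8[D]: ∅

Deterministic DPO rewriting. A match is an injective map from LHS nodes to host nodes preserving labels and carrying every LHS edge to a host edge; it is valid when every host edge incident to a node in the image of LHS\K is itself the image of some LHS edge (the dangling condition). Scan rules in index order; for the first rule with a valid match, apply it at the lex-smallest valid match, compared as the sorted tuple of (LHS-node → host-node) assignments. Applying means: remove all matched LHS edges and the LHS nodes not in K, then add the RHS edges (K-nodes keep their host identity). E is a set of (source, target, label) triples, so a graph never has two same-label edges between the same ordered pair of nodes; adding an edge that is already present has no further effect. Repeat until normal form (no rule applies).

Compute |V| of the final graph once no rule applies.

Answer: 3

Derivation:
[0] host  ⇒  9 nodes, 5 edges  {0-r->1 2-q->0 3-r->1 5-r->1 7-r->1}
[1] R0 @ {0↦1, 1↦3, 2↦4}  ⇒  7 nodes, 4 edges  {0-r->1 2-q->0 5-r->1 7-r->1}
[2] R0 @ {0↦1, 1↦5, 2↦6}  ⇒  5 nodes, 3 edges  {0-r->1 2-q->0 7-r->1}
[3] R0 @ {0↦1, 1↦7, 2↦8}  ⇒  3 nodes, 2 edges  {0-r->1 2-q->0}
halt: no rule applies after step 3
NF nodes: {0:A, 1:C, 2:B}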